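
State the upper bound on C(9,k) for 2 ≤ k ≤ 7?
C(9,k) is maximised at the centre of the row: C(9,4) = 126.
Final answer: 126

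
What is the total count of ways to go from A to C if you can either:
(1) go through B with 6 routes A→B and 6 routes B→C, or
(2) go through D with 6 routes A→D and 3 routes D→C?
54

Route via B: 6×6=36. Route via D: 6×3=18. Total: 54.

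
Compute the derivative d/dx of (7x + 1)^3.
21(7x + 1)^2

Reasoning: Chain rule: 3(7x+1)^{2} × 7 = 21(7x+1)^{2}.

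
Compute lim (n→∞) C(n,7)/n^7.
1/5040

Reasoning: C(n,7) ≈ n^7/7! for large n. Limit = 1/7! = 1/5040.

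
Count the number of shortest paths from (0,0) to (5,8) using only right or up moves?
1,287

Working:
Choose 5 rights from 13 moves: C(13,5) = 1,287.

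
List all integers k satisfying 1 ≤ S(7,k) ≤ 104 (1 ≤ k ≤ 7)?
S(7,1)=1; S(7,2)=63; S(7,3)=301; S(7,4)=350; S(7,5)=140; S(7,6)=21; S(7,7)=1. So valid k = 1, 2, 6, 7.
Final answer: 1, 2, 6, 7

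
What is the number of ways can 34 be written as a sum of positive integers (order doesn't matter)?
Pentagonal recurrence p(n) = p(n−1) + p(n−2) − p(n−5) − p(n−7) + …: p(34) = p(33) + p(32) − p(29) − p(27) + p(22) + p(19) − p(12) − p(8) = 10,143 + 8,349 − 4,565 − 3,010 + 1,002 + 490 − 77 − 22 = 12,310.
Final answer: 12,310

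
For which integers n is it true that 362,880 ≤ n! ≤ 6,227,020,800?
n! is strictly increasing; 9! = 362,880 and 13! = 6,227,020,800, so valid n = 9, 10, 11, 12, 13.
Final answer: 9, 10, 11, 12, 13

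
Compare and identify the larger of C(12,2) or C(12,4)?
C(12,4)

Reasoning: C(12,2)=66, C(12,4)=495.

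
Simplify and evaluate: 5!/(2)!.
60

Reasoning: This equals 5×4×3 = 60.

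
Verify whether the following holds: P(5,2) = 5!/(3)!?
True
Permutation formula P(n,k) = n!/(n-k)!: 5!/3! = 120/6 = 20 = P(5,2). The statement holds.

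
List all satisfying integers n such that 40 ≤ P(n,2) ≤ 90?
7, 8, 9, 10

P(6,2)=30; P(7,2)=42; P(8,2)=56; P(9,2)=72; P(10,2)=90; P(11,2)=110. So valid n = 7, 8, 9, 10.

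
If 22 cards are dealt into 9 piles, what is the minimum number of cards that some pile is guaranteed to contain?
Pigeonhole: ⌈22/9⌉ = 3.

Answer: 3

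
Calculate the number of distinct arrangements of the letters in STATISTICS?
50,400

Reasoning: Word has 10 letters (S=3, T=3, A=1, I=2, C=1). Arrangements: 10!/Π(k!) = 50,400.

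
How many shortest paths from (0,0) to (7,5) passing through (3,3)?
300

Explanation: To (3,3): C(6,3)=20. From there: C(6,4)=15. Total: 300.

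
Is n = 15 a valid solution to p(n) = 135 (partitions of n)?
Pentagonal recurrence p(n) = p(n−1) + p(n−2) − p(n−5) − p(n−7) + …: p(15) = p(14) + p(13) − p(10) − p(8) + p(3) + p(0) = 135 + 101 − 42 − 22 + 3 + 1 = 176, which does not equal 135.

Answer: No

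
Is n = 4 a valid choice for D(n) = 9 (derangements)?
Yes

Solution: D(4) = (4-1)·[D(3) + D(2)] = 3·[2 + 1] = 9, which equals 9.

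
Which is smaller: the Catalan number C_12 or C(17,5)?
C(17,5)

Solution: C_12 = C(24,12)/(12+1) = 2,704,156/13 = 208,012; C(17,5) = 6,188.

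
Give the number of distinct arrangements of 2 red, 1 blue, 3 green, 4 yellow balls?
12,600

Reasoning: Multinomial: 10!/(2! × 1! × 3! × 4!) = 12,600.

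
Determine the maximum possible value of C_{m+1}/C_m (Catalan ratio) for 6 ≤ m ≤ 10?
C_{m+1}/C_m = 2(2m+1)/(m+2), which increases with m. Maximum at m = 10: 2·21/12 = 7/2.
Final answer: 7/2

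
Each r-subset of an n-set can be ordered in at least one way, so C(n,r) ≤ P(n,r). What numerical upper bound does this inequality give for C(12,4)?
11,880

Solution: P(12,4) = 12·11·10·9 = 11,880, so C(12,4) ≤ 11,880. (The bound is loose by a factor of 4! = 24: C(12,4) = 11,880/24 = 495.)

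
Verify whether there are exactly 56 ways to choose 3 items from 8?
True

Reasoning: C(8,3) = 56.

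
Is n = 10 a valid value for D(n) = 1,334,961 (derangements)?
Yes

Reasoning: D(10) = (10-1)·[D(9) + D(8)] = 9·[133,496 + 14,833] = 1,334,961, which equals 1,334,961.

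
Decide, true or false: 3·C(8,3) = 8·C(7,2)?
True

Reasoning: Absorption identity k·C(n,k) = n·C(n-1,k-1). LHS = 3·56 = 168; RHS = 8·21 = 168.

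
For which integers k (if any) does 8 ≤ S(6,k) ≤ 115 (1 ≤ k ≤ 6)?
S(6,1)=1; S(6,2)=31; S(6,3)=90; S(6,4)=65; S(6,5)=15; S(6,6)=1. So valid k = 2, 3, 4, 5.
Final answer: 2, 3, 4, 5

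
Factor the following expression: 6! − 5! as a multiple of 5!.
5 × 5! = 600

Reasoning: 6! − 5! = 6·5! − 5! = (6 − 1)·5! = 5 × 5! = 600.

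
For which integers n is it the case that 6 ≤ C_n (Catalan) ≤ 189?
4, 5, 6

Working:
C_3=5; C_4=14; C_5=42; C_6=132; C_7=429. So valid n = 4, 5, 6.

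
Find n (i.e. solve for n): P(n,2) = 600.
25

Reasoning: P(n,2) = n(n−1) is increasing in n; n(n−1) ≈ (n−0.5)^2 = 600 gives n ≈ 25.0. Check: P(23,2) = 506, P(24,2) = 552, P(25,2) = 600 ✓. So n = 25.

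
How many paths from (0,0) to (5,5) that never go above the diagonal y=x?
42

Solution: Counted by the Catalan number C_5: C_5 = C(10,5)/(5+1) = 252/6 = 42.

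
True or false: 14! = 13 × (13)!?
False

Solution: 14! = 14 × 13! = 87,178,291,200, but 13 × 13! = 80,951,270,400.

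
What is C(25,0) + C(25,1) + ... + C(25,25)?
Sum of binomial coefficients = 2^25 = 33,554,432.
Final answer: 33,554,432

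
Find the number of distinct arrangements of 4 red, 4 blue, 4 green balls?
34,650

Solution: Multinomial: 12!/(4! × 4! × 4!) = 34,650.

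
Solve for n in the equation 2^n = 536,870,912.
29

Reasoning: 536,870,912 = 1,024 × 1,024 × 512 = 2^10 × 2^10 × 2^9 = 2^29, so n = 29.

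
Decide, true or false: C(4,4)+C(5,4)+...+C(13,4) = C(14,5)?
Hockey stick identity gives Σ = C(14,5) = 2,002; RHS C(14,5) = 2,002.

Answer: True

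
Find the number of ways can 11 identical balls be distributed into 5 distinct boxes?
1,365

Explanation: C(11+5-1, 5-1) = C(15, 4) = 1,365.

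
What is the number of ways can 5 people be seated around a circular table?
24
Circular arrangements: (5-1)! = 24.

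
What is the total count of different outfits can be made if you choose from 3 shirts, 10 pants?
30

Solution: By the multiplication principle: 3 × 10 = 30.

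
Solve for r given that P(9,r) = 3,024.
4

Reasoning: P(9,r) = 9·8·…·(9−r+1), a product of r factors. Multiplying down from 9: 9 = 9; 9·8 = 72; 9·8·7 = 504; 9·8·7·6 = 3,024 ✓ (4 factors). So r = 4.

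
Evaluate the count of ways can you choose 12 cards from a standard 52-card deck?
206,379,406,870

Reasoning: C(52,12) = 206,379,406,870.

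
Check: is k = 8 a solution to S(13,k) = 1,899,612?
S(13,8) = 8·S(12,8) + S(12,7) = 8·159,027 + 627,396 = 1,899,612, which equals 1,899,612.
Final answer: Yes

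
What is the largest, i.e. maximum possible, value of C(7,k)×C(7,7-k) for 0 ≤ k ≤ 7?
1,225

Explanation: C(7,k)·C(7,7-k) = C(7,k)², maximised at the centre k = 3: C(7,3)² = 1,225.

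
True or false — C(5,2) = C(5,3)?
Symmetry C(n,k) = C(n,n-k): C(5,2) = 10 and C(5,3) = 10. Both sides agree, so the statement holds.

Answer: True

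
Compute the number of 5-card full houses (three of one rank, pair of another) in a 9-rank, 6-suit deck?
21,600

Solution: Triple rank: 9. Triple suits: C(6,3)=20. Pair rank: 8. Pair suits: C(6,2)=15. Total: 21,600.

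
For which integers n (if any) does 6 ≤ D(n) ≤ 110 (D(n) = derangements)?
4, 5

Reasoning: Using D(n) = (n−1)[D(n−1) + D(n−2)] with D(1)=0, D(2)=1: D(3)=2; D(4)=9; D(5)=44; D(6)=265. So valid n = 4, 5.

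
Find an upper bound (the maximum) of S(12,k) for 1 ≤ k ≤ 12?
1,379,400

Working:
Row S(12,k) for k = 1..12 (via S(n,k) = k·S(n−1,k) + S(n−1,k−1)): 1, 2,047, 86,526, 611,501, 1,379,400, 1,323,652, 627,396, 159,027, 22,275, 1,705, 66, 1. The row is unimodal; maximum at k = 5: 1,379,400.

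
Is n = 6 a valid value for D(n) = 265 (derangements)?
Yes

D(6) = (6-1)·[D(5) + D(4)] = 5·[44 + 9] = 265, which equals 265.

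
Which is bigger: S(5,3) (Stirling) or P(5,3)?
P(5,3)

Solution: S(5,3) = 3·S(4,3) + S(4,2) = 3·6 + 7 = 25; P(5,3) = 60.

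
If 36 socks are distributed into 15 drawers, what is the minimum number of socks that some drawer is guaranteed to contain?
Pigeonhole: ⌈36/15⌉ = 3.
Final answer: 3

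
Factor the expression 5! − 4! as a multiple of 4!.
4 × 4! = 96

Working:
5! − 4! = 5·4! − 4! = (5 − 1)·4! = 4 × 4! = 96.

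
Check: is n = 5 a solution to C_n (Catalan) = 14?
No

Reasoning: C_5 = C(10,5)/(5+1) = 252/6 = 42, which does not equal 14.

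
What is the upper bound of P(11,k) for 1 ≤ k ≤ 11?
P(11,k) increases in k, so maximum at k = 11: 11! = 39,916,800.

Answer: 39,916,800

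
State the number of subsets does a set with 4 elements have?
16

Each element can be included or excluded: 2^4 = 16.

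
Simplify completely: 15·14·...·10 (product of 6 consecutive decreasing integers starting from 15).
3,603,600

Reasoning: This is P(15,6) = 15!/(9)! = 3,603,600.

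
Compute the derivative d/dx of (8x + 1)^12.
96(8x + 1)^11

Working:
Chain rule: 12(8x+1)^{11} × 8 = 96(8x+1)^{11}.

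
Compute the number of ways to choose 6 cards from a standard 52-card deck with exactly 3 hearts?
2,613,754

13 hearts and 39 non-hearts: C(13,3) × C(39,3) = 286 × 9139 = 2,613,754.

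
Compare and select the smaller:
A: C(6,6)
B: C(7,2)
A=C(6,6)=1, B=C(7,2)=21.
Final answer: A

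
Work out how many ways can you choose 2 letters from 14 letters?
C(14,2) = 14! / (2! × (14-2)!)
         = 14! / (2! × 12!)
         = 91

Answer: 91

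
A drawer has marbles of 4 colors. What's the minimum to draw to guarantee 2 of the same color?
5
Worst case: 1 of each = 4. One more: 5.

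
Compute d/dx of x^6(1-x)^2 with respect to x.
6x^5(1-x)^2 - 2x^6(1-x)^1
Product rule: 6x^{5}(1-x)^{2} + x^6·(-2)(1-x)^{1}.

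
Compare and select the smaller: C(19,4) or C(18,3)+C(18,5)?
C(19,4)

Reasoning: C(19,4)=3,876; C(18,3)+C(18,5)=816+8,568=9,384.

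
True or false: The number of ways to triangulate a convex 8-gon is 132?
Triangulations of a convex 8-gon are counted by the Catalan number C_6: C_6 = C(12,6)/(6+1) = 924/7 = 132.
Final answer: True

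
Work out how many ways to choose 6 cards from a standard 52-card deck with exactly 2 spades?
6,415,578

Solution: 13 spades and 39 non-spades: C(13,2) × C(39,4) = 78 × 82251 = 6,415,578.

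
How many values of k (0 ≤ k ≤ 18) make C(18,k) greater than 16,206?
7

Solution: Row 18 is unimodal and symmetric about k=18/2. C(18,5)=8,568 ≤ 16,206; C(18,6)=18,564 > 16,206; by symmetry C(18,k) > 16,206 for k = 6..12. That's 12 - 6 + 1 = 7 values.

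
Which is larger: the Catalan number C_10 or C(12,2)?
C_10

Solution: C_10 = C(20,10)/(10+1) = 184,756/11 = 16,796; C(12,2) = 66.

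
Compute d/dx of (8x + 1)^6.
48(8x + 1)^5

Explanation: Chain rule: 6(8x+1)^{5} × 8 = 48(8x+1)^{5}.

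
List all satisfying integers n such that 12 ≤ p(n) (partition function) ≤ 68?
7, 8, 9, 10, 11

Tabulating p(n) via p(n) = p(n−1) + p(n−2) − p(n−5) − p(n−7) + …: p(6)=11; p(7)=15; p(8)=22; p(9)=30; p(10)=42; p(11)=56; p(12)=77. So valid n = 7, 8, 9, 10, 11.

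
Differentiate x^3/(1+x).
(3x^2(1+x) - x^3)/(1+x)²
Quotient rule: [3x^{2}(1+x) - x^3]/(1+x)².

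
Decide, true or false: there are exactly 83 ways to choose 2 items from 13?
False

C(13,2) = 78 ≠ 83.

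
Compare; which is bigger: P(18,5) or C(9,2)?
P(18,5)

Explanation: P(18,5)=1,028,160, C(9,2)=36.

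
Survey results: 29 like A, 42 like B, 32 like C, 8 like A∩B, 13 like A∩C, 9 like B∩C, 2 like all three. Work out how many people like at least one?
75

Reasoning: |A∪B∪C| = 29+42+32-8-13-9+2 = 75.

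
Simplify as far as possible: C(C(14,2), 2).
4,095

Explanation: C(14,2) = 91, then C(91, 2) = 4,095.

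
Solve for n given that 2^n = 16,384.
14

Working:
16,384 = 1,024 × 16 = 2^10 × 2^4 = 2^14, so n = 14.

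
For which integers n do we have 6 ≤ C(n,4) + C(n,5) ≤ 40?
C(4,4)+C(4,5)=1; C(5,4)+C(5,5)=6; C(6,4)+C(6,5)=21; C(7,4)+C(7,5)=56. So valid n = 5, 6.

Answer: 5, 6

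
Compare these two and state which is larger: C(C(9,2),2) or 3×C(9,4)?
C(C(9,2),2)
C(C(9,2),2)=630, 3×C(9,4)=378.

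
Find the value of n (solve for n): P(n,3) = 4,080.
P(n,3) = n(n−1)(n−2) is increasing in n; n(n−1)(n−2) ≈ (n−1)^3 = 4,080 gives n ≈ 17.0. Check: P(15,3) = 2,730, P(16,3) = 3,360, P(17,3) = 4,080 ✓. So n = 17.

Answer: 17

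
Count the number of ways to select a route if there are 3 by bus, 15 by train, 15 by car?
33
By the addition principle: 3 + 15 + 15 = 33.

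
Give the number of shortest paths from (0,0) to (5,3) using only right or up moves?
56

Choose 5 rights from 8 moves: C(8,5) = 56.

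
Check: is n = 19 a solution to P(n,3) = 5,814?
Yes

Explanation: P(19,3) = 19·18·17 = 5,814, which equals 5,814.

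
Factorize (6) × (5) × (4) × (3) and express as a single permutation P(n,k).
P(6,4) = 6!/(2)!

Product of 4 consecutive descending integers starting at 6: P(6,4) = 6!/2! = 360.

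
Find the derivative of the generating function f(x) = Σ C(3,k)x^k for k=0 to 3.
Σ k·C(3,k)x^(k-1) for k=1 to 3
Term-by-term differentiation gives Σ k·C(3,k)x^{k-1} for k=1 to 3.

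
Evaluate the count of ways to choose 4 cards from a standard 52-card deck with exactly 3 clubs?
11,154

13 clubs and 39 non-clubs: C(13,3) × C(39,1) = 286 × 39 = 11,154.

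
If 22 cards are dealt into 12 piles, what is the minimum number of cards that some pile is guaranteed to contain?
2

Working:
Pigeonhole: ⌈22/12⌉ = 2.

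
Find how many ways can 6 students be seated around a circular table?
Circular arrangements: (6-1)! = 120.

Answer: 120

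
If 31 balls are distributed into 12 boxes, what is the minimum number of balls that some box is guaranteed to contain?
3

Explanation: Pigeonhole: ⌈31/12⌉ = 3.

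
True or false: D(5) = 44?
True

Working:
Derangements of 5 elements: D(5) = (5-1)·[D(4) + D(3)] = 4·[9 + 2] = 44.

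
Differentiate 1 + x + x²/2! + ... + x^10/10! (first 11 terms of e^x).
1 + x + x²/2! + ... + x^9/9!

Solution: Differentiating term by term gives the first 10 terms of e^x.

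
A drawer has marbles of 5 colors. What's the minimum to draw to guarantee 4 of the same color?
16

Working:
Worst case: 3 of each = 15. One more: 16.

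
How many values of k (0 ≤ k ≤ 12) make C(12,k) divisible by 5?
4

Explanation: Checking C(12,k) mod 5 for k = 0..12: divisible at k = 3, 4, 8, 9. That's 4 values.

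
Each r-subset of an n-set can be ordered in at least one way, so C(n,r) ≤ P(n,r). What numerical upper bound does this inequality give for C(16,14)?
10,461,394,944,000

Solution: P(16,14) = 16·15·14·13·12·11·10·9·8·7·6·5·4·3 = 10,461,394,944,000, so C(16,14) ≤ 10,461,394,944,000. (The bound is loose by a factor of 14! = 87,178,291,200: C(16,14) = 10,461,394,944,000/87,178,291,200 = 120.)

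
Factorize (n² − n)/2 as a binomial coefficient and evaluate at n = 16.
C(n,2); C(16,2) = 120

Explanation: (n² − n)/2 = n(n−1)/2 = C(n,2). At n = 16: C(16,2) = 120.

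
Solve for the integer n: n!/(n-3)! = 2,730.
15
n!/(n-3)! = n×(n-1)×(n-2), a product of 3 consecutive integers ≈ (n−1)^3. 2,730^(1/3) + 1 ≈ 15.0; check n = 15: 15×14×13 = 2,730 ✓. So n = 15.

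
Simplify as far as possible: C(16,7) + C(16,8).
By Pascal's identity: C(17,8) = 24,310.
Final answer: 24,310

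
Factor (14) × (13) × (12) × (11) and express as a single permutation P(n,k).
Product of 4 consecutive descending integers starting at 14: P(14,4) = 14!/10! = 24,024.

Answer: P(14,4) = 14!/(10)!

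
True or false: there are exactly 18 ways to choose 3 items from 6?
False

Working:
C(6,3) = 20 ≠ 18.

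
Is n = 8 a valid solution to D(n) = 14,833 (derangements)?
Yes

Explanation: D(8) = (8-1)·[D(7) + D(6)] = 7·[1,854 + 265] = 14,833, which equals 14,833.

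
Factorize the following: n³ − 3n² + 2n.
n(n − 1)(n − 2)

Explanation: n³ − 3n² + 2n = n(n² − 3n + 2) = n(n − 1)(n − 2).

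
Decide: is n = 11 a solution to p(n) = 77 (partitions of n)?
No

Reasoning: Pentagonal recurrence p(n) = p(n−1) + p(n−2) − p(n−5) − p(n−7) + …: p(11) = p(10) + p(9) − p(6) − p(4) = 42 + 30 − 11 − 5 = 56, which does not equal 77.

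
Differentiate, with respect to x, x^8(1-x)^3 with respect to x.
8x^7(1-x)^3 - 3x^8(1-x)^2
Product rule: 8x^{7}(1-x)^{3} + x^8·(-3)(1-x)^{2}.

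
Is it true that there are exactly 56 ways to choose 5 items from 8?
True

C(8,5) = 56.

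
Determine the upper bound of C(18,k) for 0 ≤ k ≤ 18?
Maximum at k = 9: C(18,9) = 48,620.
Final answer: 48,620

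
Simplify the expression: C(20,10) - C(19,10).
92,378

Explanation: C(20,10) - C(19,10) = C(19,9) = 92,378.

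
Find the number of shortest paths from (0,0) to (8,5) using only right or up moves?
Choose 8 rights from 13 moves: C(13,8) = 1,287.
Final answer: 1,287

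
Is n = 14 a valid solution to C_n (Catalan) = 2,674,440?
Yes

Explanation: C_14 = C(28,14)/(14+1) = 40,116,600/15 = 2,674,440, which equals 2,674,440.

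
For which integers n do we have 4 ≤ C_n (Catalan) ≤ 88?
3, 4, 5

Working:
C_2=2; C_3=5; C_4=14; C_5=42; C_6=132. So valid n = 3, 4, 5.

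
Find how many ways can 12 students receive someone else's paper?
Using D(n) = (n-1)[D(n-1) + D(n-2)]:
D(12) = (12-1) × [D(11) + D(10)]
      = 11 × [14684570 + 1334961]
      = 11 × 16019531
      = 176,214,841

Answer: 176,214,841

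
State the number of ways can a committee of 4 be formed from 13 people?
C(13,4) = 13! / (4! × (13-4)!)
         = 13! / (4! × 9!)
         = 715
Final answer: 715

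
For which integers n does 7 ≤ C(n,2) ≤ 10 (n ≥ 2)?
5

Explanation: C(4,2)=6; C(5,2)=10; C(6,2)=15. So valid n = 5.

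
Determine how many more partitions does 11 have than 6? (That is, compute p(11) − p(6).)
45
Pentagonal recurrence p(n) = p(n−1) + p(n−2) − p(n−5) − p(n−7) + …: p(11) = p(10) + p(9) − p(6) − p(4) = 42 + 30 − 11 − 5 = 56.
p(6) = p(5) + p(4) − p(1) = 7 + 5 − 1 = 11.
Difference = 56 − 11 = 45.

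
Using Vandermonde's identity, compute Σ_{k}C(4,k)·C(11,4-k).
= C(4+11,4) = C(15,4) = 1,365.
Final answer: 1,365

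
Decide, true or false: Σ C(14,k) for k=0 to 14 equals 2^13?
Binomial theorem: Σ C(14,k) = (1+1)^14 = 2^14 = 16,384; RHS 2^13 = 8,192.
Final answer: False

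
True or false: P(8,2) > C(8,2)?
True

Explanation: P(8,2) = 56 and C(8,2) = 28; P(n,r) = r! × C(n,r) so P > C whenever r ≥ 2.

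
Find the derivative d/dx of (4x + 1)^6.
24(4x + 1)^5

Solution: Chain rule: 6(4x+1)^{5} × 4 = 24(4x+1)^{5}.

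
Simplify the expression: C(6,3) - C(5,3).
10

Working:
C(6,3) - C(5,3) = C(5,2) = 10.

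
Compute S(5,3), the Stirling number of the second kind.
25

Reasoning: Using the Stirling recurrence: S(n,k) = k·S(n-1,k) + S(n-1,k-1)
S(5,3) = 3·S(4,3) + S(4,2)
         = 3·6 + 7
         = 18 + 7
         = 25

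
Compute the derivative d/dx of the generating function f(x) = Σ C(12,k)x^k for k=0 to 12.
Σ k·C(12,k)x^(k-1) for k=1 to 12

Term-by-term differentiation gives Σ k·C(12,k)x^{k-1} for k=1 to 12.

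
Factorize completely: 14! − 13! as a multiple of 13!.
13 × 13! = 80,951,270,400

Solution: 14! − 13! = 14·13! − 13! = (14 − 1)·13! = 13 × 13! = 80,951,270,400.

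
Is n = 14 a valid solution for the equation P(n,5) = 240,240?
Yes

P(14,5) = 14·13·12·11·10 = 240,240, which equals 240,240.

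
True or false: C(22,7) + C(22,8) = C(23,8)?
True

Solution: Pascal's identity C(n,k) + C(n,k+1) = C(n+1,k+1): 170,544 + 319,770 = 490,314 = C(23,8).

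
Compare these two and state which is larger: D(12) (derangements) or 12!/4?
D(12) = (12-1)·[D(11) + D(10)] = 11·[14,684,570 + 1,334,961] = 176,214,841; 12!/4 = 479,001,600/4 = 119,750,400.

Answer: D(12)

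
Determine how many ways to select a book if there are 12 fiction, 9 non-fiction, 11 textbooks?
32

Working:
By the addition principle: 12 + 9 + 11 = 32.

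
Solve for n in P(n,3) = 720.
10

Solution: P(n,3) = n(n−1)(n−2) is increasing in n; n(n−1)(n−2) ≈ (n−1)^3 = 720 gives n ≈ 10.0. Check: P(8,3) = 336, P(9,3) = 504, P(10,3) = 720 ✓. So n = 10.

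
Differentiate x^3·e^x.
(3x^2 + x^3)e^x

Reasoning: Product rule: d/dx[x^3]·e^x + x^3·d/dx[e^x] = 3x^{2}e^x + x^3e^x.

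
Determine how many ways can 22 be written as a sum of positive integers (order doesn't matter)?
1,002

Reasoning: Pentagonal recurrence p(n) = p(n−1) + p(n−2) − p(n−5) − p(n−7) + …: p(22) = p(21) + p(20) − p(17) − p(15) + p(10) + p(7) − p(0) = 792 + 627 − 297 − 176 + 42 + 15 − 1 = 1,002.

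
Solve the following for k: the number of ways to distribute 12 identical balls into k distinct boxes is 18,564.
7

Explanation: Stars and bars: the count is C(12+k−1, k−1), increasing in k. k=5: C(16,4) = 1,820, k=6: C(17,5) = 6,188, k=7: C(18,6) = 18,564 ✓. So k = 7.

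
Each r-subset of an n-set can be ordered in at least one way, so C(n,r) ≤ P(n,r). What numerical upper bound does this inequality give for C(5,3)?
60

P(5,3) = 5·4·3 = 60, so C(5,3) ≤ 60. (The bound is loose by a factor of 3! = 6: C(5,3) = 60/6 = 10.)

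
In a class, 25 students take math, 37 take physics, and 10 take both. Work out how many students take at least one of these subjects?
52
|A∪B| = |A|+|B|-|A∩B| = 25+37-10 = 52.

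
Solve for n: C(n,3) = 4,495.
31

Explanation: C(n,3) = n(n−1)(n−2)/3! is increasing in n, and n(n−1)(n−2) = 3!·4,495 = 26,970 ≈ (n−1)^3 gives n ≈ 31.0. Check: C(29,3) = 3,654, C(30,3) = 4,060, C(31,3) = 4,495 ✓. So n = 31.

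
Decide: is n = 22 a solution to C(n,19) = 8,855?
C(22,19) = 22·21·20·19·18·17·16·15·14·13·12·11·10·9·8·7·6·5·4/19! = 187,333,454,629,601,280,000/121,645,100,408,832,000 = 1,540, which does not equal 8,855.
Final answer: No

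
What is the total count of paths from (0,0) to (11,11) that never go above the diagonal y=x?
Counted by the Catalan number C_11: C_11 = C(22,11)/(11+1) = 705,432/12 = 58,786.
Final answer: 58,786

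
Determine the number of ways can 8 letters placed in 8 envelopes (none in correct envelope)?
Using D(n) = (n-1)[D(n-1) + D(n-2)]:
D(8) = (8-1) × [D(7) + D(6)]
      = 7 × [1854 + 265]
      = 7 × 2119
      = 14,833
Final answer: 14,833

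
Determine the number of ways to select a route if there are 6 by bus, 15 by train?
21

Working:
By the addition principle: 6 + 15 = 21.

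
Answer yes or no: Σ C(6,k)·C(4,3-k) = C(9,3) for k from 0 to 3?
No

Explanation: Vandermonde's identity gives C(10,3) = 120; RHS C(9,3) = 84.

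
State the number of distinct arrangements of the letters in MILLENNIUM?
226,800

Reasoning: Word has 10 letters (M=2, I=2, L=2, E=1, N=2, U=1). Arrangements: 10!/Π(k!) = 226,800.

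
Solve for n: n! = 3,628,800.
10

n! is strictly increasing. 8! = 40,320, 9! = 362,880, 10! = 3,628,800 ✓. So n = 10.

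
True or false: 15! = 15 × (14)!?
True

Working:
By definition n! = n × (n-1)!, so 15! = 15 × 14!.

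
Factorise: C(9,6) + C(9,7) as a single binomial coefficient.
C(10,7)

By Pascal's identity: C(9,6) + C(9,7) = C(10,7) = 120.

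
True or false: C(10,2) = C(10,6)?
False

Explanation: C(10,2) = 45 but C(10,6) = 210; symmetry gives C(10,2) = C(10,8), not C(10,6).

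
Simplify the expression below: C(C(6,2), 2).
C(6,2) = 15, then C(15, 2) = 105.
Final answer: 105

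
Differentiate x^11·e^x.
(11x^10 + x^11)e^x

Product rule: d/dx[x^11]·e^x + x^11·d/dx[e^x] = 11x^{10}e^x + x^11e^x.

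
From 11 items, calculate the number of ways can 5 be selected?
462

Working:
C(11,5) = 11! / (5! × (11-5)!)
         = 11! / (5! × 6!)
         = 462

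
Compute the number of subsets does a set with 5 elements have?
32

Working:
Each element can be included or excluded: 2^5 = 32.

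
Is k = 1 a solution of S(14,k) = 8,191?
No

Working:
S(14,1) = 1·S(13,1) + S(13,0) = 1·1 + 0 = 1, which does not equal 8,191.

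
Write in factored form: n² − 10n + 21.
(n − 3)(n − 7)

Solution: Seek roots whose sum is 10 and product is 21: (3, 7). So n² − 10n + 21 = (n − 3)(n − 7).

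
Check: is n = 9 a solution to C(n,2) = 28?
No

Solution: C(9,2) = 9·8/2! = 72/2 = 36, which does not equal 28.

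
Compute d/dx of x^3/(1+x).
(3x^2(1+x) - x^3)/(1+x)²

Working:
Quotient rule: [3x^{2}(1+x) - x^3]/(1+x)².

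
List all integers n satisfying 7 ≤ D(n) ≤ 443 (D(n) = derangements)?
Using D(n) = (n−1)[D(n−1) + D(n−2)] with D(1)=0, D(2)=1: D(3)=2; D(4)=9; D(5)=44; D(6)=265; D(7)=1,854. So valid n = 4, 5, 6.

Answer: 4, 5, 6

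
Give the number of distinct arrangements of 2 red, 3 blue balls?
10

Explanation: Multinomial: 5!/(2! × 3!) = 10.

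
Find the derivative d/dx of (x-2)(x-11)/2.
d/dx[(x-2)(x-11)] = (x-11) + (x-2) = 2x - 13. Dividing by 2 gives (2x - 13)/2.

Answer: (2x - 13)/2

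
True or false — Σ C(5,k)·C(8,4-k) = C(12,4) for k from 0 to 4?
False

Solution: Vandermonde's identity gives C(13,4) = 715; RHS C(12,4) = 495.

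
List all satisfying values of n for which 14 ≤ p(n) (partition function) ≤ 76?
7, 8, 9, 10, 11

Explanation: Tabulating p(n) via p(n) = p(n−1) + p(n−2) − p(n−5) − p(n−7) + …: p(6)=11; p(7)=15; p(8)=22; p(9)=30; p(10)=42; p(11)=56; p(12)=77. So valid n = 7, 8, 9, 10, 11.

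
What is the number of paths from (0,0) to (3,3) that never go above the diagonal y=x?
5

Counted by the Catalan number C_3: C_3 = C(6,3)/(3+1) = 20/4 = 5.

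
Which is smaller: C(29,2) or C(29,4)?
C(29,2)=406, C(29,4)=23,751.

Answer: C(29,2)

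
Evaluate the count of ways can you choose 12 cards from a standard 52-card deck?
206,379,406,870

Reasoning: C(52,12) = 206,379,406,870.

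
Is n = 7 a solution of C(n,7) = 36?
No

Reasoning: C(7,7) = 7·6·5·4·3·2·1/7! = 5,040/5,040 = 1, which does not equal 36.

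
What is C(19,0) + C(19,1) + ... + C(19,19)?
Sum of binomial coefficients = 2^19 = 524,288.

Answer: 524,288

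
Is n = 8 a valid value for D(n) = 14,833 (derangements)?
D(8) = (8-1)·[D(7) + D(6)] = 7·[1,854 + 265] = 14,833, which equals 14,833.

Answer: Yes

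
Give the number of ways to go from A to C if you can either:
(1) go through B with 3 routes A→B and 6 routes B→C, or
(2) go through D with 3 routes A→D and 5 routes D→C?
33

Solution: Route via B: 3×6=18. Route via D: 3×5=15. Total: 33.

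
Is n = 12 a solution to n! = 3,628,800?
No

12! = 12·11! = 12·39,916,800 = 479,001,600, which does not equal 3,628,800.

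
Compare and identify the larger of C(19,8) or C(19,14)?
C(19,8)

C(19,8)=75,582, C(19,14)=11,628.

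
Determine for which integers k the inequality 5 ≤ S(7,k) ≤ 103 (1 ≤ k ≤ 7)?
2, 6
S(7,1)=1; S(7,2)=63; S(7,3)=301; S(7,4)=350; S(7,5)=140; S(7,6)=21; S(7,7)=1. So valid k = 2, 6.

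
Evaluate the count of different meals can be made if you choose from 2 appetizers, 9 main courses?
By the multiplication principle: 2 × 9 = 18.
Final answer: 18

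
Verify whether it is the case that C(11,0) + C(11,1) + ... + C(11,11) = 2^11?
True

Explanation: Binomial theorem with x = y = 1: Σ C(11,i) = (1+1)^11 = 2^11 = 2,048. The statement holds.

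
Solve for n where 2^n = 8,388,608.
23
8,388,608 = 1,024 × 1,024 × 8 = 2^10 × 2^10 × 2^3 = 2^23, so n = 23.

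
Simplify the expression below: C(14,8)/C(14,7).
C(n,k+1)/C(n,k) = (n−k)/(k+1). Here (14−7)/(7+1) = 7/8 = 7/8.

Answer: 7/8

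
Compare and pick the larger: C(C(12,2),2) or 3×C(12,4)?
C(C(12,2),2)

C(C(12,2),2)=2,145, 3×C(12,4)=1,485.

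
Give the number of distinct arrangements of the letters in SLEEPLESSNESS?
Word has 13 letters (S=5, L=2, E=4, P=1, N=1). Arrangements: 13!/Π(k!) = 1,081,080.

Answer: 1,081,080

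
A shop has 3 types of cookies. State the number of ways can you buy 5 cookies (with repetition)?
Stars and bars: C(5+3-1, 5) = C(7, 5) = 21.
Final answer: 21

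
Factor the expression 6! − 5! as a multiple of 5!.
6! − 5! = 6·5! − 5! = (6 − 1)·5! = 5 × 5! = 600.

Answer: 5 × 5! = 600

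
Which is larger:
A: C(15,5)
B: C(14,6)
Equal

A=C(15,5)=3,003, B=C(14,6)=3,003.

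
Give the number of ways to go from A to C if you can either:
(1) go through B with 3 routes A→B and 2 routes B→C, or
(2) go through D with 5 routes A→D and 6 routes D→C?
36

Working:
Route via B: 3×2=6. Route via D: 5×6=30. Total: 36.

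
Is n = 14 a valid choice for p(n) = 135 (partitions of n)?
Pentagonal recurrence p(n) = p(n−1) + p(n−2) − p(n−5) − p(n−7) + …: p(14) = p(13) + p(12) − p(9) − p(7) + p(2) = 101 + 77 − 30 − 15 + 2 = 135, which equals 135.

Answer: Yes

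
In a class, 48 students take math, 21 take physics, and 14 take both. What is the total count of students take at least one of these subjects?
55

|A∪B| = |A|+|B|-|A∩B| = 48+21-14 = 55.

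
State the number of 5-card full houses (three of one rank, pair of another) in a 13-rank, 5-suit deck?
15,600

Reasoning: Triple rank: 13. Triple suits: C(5,3)=10. Pair rank: 12. Pair suits: C(5,2)=10. Total: 15,600.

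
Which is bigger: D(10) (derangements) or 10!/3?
D(10)

Solution: D(10) = (10-1)·[D(9) + D(8)] = 9·[133,496 + 14,833] = 1,334,961; 10!/3 = 3,628,800/3 = 1,209,600.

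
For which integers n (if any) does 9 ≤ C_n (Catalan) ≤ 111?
C_3=5; C_4=14; C_5=42; C_6=132. So valid n = 4, 5.

Answer: 4, 5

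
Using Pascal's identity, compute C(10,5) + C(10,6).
C(10,5) + C(10,6) = C(11,6) = 462.

Answer: 462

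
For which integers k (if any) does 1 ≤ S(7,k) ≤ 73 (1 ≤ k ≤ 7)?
1, 2, 6, 7
S(7,1)=1; S(7,2)=63; S(7,3)=301; S(7,4)=350; S(7,5)=140; S(7,6)=21; S(7,7)=1. So valid k = 1, 2, 6, 7.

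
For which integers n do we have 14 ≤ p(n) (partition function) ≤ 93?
Tabulating p(n) via p(n) = p(n−1) + p(n−2) − p(n−5) − p(n−7) + …: p(6)=11; p(7)=15; p(8)=22; p(9)=30; p(10)=42; p(11)=56; p(12)=77; p(13)=101. So valid n = 7, 8, 9, 10, 11, 12.
Final answer: 7, 8, 9, 10, 11, 12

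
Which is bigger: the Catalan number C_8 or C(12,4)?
C_8
C_8 = C(16,8)/(8+1) = 12,870/9 = 1,430; C(12,4) = 495.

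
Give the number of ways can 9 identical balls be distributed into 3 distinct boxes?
55

Explanation: C(9+3-1, 3-1) = C(11, 2) = 55.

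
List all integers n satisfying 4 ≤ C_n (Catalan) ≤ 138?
C_2=2; C_3=5; C_4=14; C_5=42; C_6=132; C_7=429. So valid n = 3, 4, 5, 6.

Answer: 3, 4, 5, 6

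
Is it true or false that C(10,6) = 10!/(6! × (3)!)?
False

Explanation: The correct denominator is 6!×4!, giving C(10,6) = 210; the stated RHS is 10!/(6!×3!) = 840 ≠ 210, so the statement does not hold.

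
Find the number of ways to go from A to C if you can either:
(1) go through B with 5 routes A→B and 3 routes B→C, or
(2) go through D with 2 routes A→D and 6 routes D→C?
27

Explanation: Route via B: 5×3=15. Route via D: 2×6=12. Total: 27.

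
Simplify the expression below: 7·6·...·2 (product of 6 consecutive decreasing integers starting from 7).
5,040

Working:
This is P(7,6) = 7!/(1)! = 5,040.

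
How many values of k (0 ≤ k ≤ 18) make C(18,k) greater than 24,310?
5

Working:
Row 18 is unimodal and symmetric about k=18/2. C(18,6)=18,564 ≤ 24,310; C(18,7)=31,824 > 24,310; by symmetry C(18,k) > 24,310 for k = 7..11. That's 11 - 7 + 1 = 5 values.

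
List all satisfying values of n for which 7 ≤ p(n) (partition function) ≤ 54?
5, 6, 7, 8, 9, 10

Tabulating p(n) via p(n) = p(n−1) + p(n−2) − p(n−5) − p(n−7) + …: p(4)=5; p(5)=7; p(6)=11; p(7)=15; p(8)=22; p(9)=30; p(10)=42; p(11)=56. So valid n = 5, 6, 7, 8, 9, 10.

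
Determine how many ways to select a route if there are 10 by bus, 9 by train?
19

By the addition principle: 10 + 9 = 19.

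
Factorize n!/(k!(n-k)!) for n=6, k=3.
C(6,3) = 20
This is the binomial coefficient C(6,3) = 20.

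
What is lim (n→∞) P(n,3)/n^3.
1

Working:
P(n,3) = n(n-1)(n-2) ≈ n^3 for large n. Limit = 1.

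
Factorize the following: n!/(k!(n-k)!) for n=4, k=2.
C(4,2) = 6

Reasoning: This is the binomial coefficient C(4,2) = 6.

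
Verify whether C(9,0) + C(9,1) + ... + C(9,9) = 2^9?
True

Explanation: Binomial theorem with x = y = 1: Σ C(9,i) = (1+1)^9 = 2^9 = 512. The statement holds.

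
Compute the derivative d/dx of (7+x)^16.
Using the power rule: d/dx (7+x)^16 = 16(7+x)^{15}.

Answer: 16(7+x)^15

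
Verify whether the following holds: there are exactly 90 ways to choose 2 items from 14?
False

Reasoning: C(14,2) = 91 ≠ 90.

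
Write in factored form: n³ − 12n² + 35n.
n(n − 5)(n − 7)

Solution: n³ − 12n² + 35n = n(n² − 12n + 35) = n(n − 5)(n − 7).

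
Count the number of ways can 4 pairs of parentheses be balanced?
Using the Catalan number formula: C_n = C(2n, n) / (n+1)
C_4 = C(8, 4) / (4+1)
     = 70 / 5
     = 14

Answer: 14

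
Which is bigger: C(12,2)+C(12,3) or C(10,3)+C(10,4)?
C(10,3)+C(10,4)

Solution: First=286, Second=330.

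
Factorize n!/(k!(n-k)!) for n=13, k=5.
C(13,5) = 1,287

Explanation: This is the binomial coefficient C(13,5) = 1,287.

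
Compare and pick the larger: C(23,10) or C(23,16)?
C(23,10)

Explanation: C(23,10)=1,144,066, C(23,16)=245,157.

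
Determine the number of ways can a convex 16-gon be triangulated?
2,674,440

Explanation: Using the Catalan number formula: C_n = C(2n, n) / (n+1)
C_14 = C(28, 14) / (14+1)
     = 40116600 / 15
     = 2,674,440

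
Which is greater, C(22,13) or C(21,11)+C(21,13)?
C(21,11)+C(21,13)

Solution: C(22,13)=497,420; C(21,11)+C(21,13)=352,716+203,490=556,206.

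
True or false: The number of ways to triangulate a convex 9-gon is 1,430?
Triangulations of a convex 9-gon are counted by the Catalan number C_7: C_7 = C(14,7)/(7+1) = 3,432/8 = 429.
Final answer: False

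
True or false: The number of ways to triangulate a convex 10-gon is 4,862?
Triangulations of a convex 10-gon are counted by the Catalan number C_8: C_8 = C(16,8)/(8+1) = 12,870/9 = 1,430.
Final answer: False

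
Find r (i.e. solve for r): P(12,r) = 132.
2

P(12,r) = 12·11·…·(12−r+1), a product of r factors. Multiplying down from 12: 12 = 12; 12·11 = 132 ✓ (2 factors). So r = 2.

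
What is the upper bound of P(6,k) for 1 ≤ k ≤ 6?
720

Explanation: P(6,k) increases in k, so maximum at k = 6: 6! = 720.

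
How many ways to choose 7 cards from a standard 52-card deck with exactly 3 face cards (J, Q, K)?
20,105,800

Explanation: 12 face cards and 40 non-face cards: C(12,3) × C(40,4) = 220 × 91,390 = 20,105,800.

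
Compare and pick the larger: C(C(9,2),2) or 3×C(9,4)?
C(C(9,2),2)

Explanation: C(C(9,2),2)=630, 3×C(9,4)=378.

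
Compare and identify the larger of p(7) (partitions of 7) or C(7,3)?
Pentagonal recurrence p(n) = p(n−1) + p(n−2) − p(n−5) − p(n−7) + …: p(7) = p(6) + p(5) − p(2) − p(0) = 11 + 7 − 2 − 1 = 15; C(7,3) = 35.
Final answer: C(7,3)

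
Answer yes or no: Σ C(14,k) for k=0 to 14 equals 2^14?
Binomial theorem: Σ C(14,k) = (1+1)^14 = 2^14 = 16,384; RHS 2^14 = 16,384.

Answer: Yes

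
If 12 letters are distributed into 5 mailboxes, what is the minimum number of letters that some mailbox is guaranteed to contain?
3

Reasoning: Pigeonhole: ⌈12/5⌉ = 3.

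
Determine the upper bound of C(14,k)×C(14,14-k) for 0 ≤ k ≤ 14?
11,778,624

Reasoning: C(14,k)·C(14,14-k) = C(14,k)², maximised at the centre k = 7: C(14,7)² = 11,778,624.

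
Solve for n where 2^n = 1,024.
10

Working:
2^10 = 1,024, so n = 10.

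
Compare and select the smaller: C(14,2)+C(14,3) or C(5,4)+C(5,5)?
C(5,4)+C(5,5)

Working:
First=455, Second=6.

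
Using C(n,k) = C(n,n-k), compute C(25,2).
300

C(25,2) = C(25,23) = 300.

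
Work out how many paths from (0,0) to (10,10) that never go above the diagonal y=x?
16,796
Counted by the Catalan number C_10: C_10 = C(20,10)/(10+1) = 184,756/11 = 16,796.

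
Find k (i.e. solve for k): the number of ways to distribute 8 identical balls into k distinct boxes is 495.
5
Stars and bars: the count is C(8+k−1, k−1), increasing in k. k=3: C(10,2) = 45, k=4: C(11,3) = 165, k=5: C(12,4) = 495 ✓. So k = 5.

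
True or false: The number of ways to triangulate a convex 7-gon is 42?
True
Triangulations of a convex 7-gon are counted by the Catalan number C_5: C_5 = C(10,5)/(5+1) = 252/6 = 42.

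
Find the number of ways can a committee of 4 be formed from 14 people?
1,001

C(14,4) = 14! / (4! × (14-4)!)
         = 14! / (4! × 10!)
         = 1,001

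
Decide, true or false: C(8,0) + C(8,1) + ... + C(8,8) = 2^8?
True

Reasoning: Binomial theorem with x = y = 1: Σ C(8,i) = (1+1)^8 = 2^8 = 256. The statement holds.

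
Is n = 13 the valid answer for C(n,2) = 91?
No

C(13,2) = 13·12/2! = 156/2 = 78, which does not equal 91.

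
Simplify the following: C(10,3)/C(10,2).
8/3

Working:
C(n,k+1)/C(n,k) = (n−k)/(k+1). Here (10−2)/(2+1) = 8/3 = 8/3.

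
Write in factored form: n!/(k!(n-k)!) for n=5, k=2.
C(5,2) = 10
This is the binomial coefficient C(5,2) = 10.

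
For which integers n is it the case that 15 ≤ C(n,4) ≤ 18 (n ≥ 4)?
6

Solution: C(5,4)=5; C(6,4)=15; C(7,4)=35. So valid n = 6.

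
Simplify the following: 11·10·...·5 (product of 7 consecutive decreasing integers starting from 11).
This is P(11,7) = 11!/(4)! = 1,663,200.
Final answer: 1,663,200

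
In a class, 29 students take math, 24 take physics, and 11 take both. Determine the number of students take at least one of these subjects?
42

Explanation: |A∪B| = |A|+|B|-|A∩B| = 29+24-11 = 42.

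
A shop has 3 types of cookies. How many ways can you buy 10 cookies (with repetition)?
66
Stars and bars: C(10+3-1, 10) = C(12, 10) = 66.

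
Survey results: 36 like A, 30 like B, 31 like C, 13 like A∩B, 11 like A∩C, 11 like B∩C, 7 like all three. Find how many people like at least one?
69

|A∪B∪C| = 36+30+31-13-11-11+7 = 69.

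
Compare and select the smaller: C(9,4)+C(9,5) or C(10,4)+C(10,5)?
C(9,4)+C(9,5)

Explanation: First=252, Second=462.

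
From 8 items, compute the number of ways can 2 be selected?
28
C(8,2) = 8! / (2! × (8-2)!)
         = 8! / (2! × 6!)
         = 28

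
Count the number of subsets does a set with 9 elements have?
Each element can be included or excluded: 2^9 = 512.

Answer: 512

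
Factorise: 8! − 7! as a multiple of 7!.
7 × 7! = 35,280
8! − 7! = 8·7! − 7! = (8 − 1)·7! = 7 × 7! = 35,280.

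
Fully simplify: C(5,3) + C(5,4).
15

By Pascal's identity: C(6,4) = 15.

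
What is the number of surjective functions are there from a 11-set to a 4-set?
3,498,000

Reasoning: Onto functions = 4! × S(11,4)
First compute S(11,4) via recurrence:
Using the Stirling recurrence: S(n,k) = k·S(n-1,k) + S(n-1,k-1)
S(11,4) = 4·S(10,4) + S(10,3)
         = 4·34105 + 9330
         = 136420 + 9330
         = 145,750
Then: 24 × 145750 = 3,498,000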